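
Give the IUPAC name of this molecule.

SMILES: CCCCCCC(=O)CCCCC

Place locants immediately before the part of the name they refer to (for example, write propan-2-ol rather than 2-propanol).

dodecan-6-one

The longest carbon chain that includes the carbonyl has 12 carbons, so the parent hydride is dodecane.
The principal characteristic group is a ketone (C=O on an internal carbon), named with the suffix -one.
Choose the numbering such that numbering from this end puts the carbonyl group at C-6 rather than C-7.
That gives the carbonyl at C-6.
Assembling the pieces gives dodecan-6-one.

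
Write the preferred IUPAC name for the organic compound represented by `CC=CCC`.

pent-2-ene

The longest chain bearing the multiple bond is 5 carbons long (pentane).
The chain contains a C=C double bond, so the unsaturation ending is -ene.
The numbering direction is chosen so that numbering from this end puts the double bond at C-2 rather than C-3.
With this numbering: the double bond between C-2 and C-3.
Putting it together: pent-2-ene.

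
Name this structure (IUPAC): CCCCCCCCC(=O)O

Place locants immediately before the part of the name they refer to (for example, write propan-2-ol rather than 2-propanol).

nonanoic acid

The longest chain bearing the –COOH group is 9 carbons long (nonane).
A carboxylic acid (terminal –COOH) is the principal characteristic group, giving the suffix -oic acid.
Choose the numbering such that the carboxylic acid carbon is C-1 by definition.
Putting it together: nonanoic acid.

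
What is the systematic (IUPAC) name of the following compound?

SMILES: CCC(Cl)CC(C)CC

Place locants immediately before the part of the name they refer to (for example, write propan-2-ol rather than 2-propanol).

The longest continuous carbon chain has 7 atoms, so the parent hydride is heptane.
The numbering direction is chosen so that the locant sets are identical either way, so the alphabetically earlier chloro substituent takes the lower locant (3 rather than 5).
This places a chloro group at C-3; a methyl group at C-5.
Prefixes are listed alphabetically: chloro, methyl.
Putting it together: 3-chloro-5-methylheptane.

3-chloro-5-methylheptane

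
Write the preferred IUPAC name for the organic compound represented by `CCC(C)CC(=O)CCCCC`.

The longest carbon chain that includes the carbonyl has 10 carbons, so the parent hydride is decane.
The principal characteristic group is a ketone (C=O on an internal carbon), named with the suffix -one.
The numbering direction is chosen so that numbering from this end puts the carbonyl group at C-5 rather than C-6.
That gives the carbonyl at C-5; a methyl group at C-3.
The name is 3-methyldecan-5-one.

3-methyldecan-5-one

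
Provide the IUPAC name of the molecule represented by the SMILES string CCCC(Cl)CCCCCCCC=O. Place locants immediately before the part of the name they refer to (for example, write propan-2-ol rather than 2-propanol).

Counting along the main chain through the –CHO group gives 12 carbons: the parent is dodecane.
The principal characteristic group is an aldehyde (terminal –CHO), named with the suffix -al.
Number the chain so that the aldehyde carbon is C-1 by definition.
With this numbering: a chloro group at C-9.
Assembling the pieces gives 9-chlorododecanal.

9-chlorododecanal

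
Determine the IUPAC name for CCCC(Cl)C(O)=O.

2-chloropentanoic acid

The longest carbon chain that includes the –COOH group has 5 carbons, so the parent hydride is pentane.
The highest-priority functional group is a carboxylic acid (terminal –COOH), so the name ends in -oic acid.
Number the chain so that the carboxylic acid carbon is C-1 by definition.
That gives a chloro group at C-2.
Assembling the pieces gives 2-chloropentanoic acid.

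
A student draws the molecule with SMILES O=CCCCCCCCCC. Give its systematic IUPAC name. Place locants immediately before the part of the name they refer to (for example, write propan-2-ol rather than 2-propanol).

Counting along the main chain through the –CHO group gives 10 carbons: the parent is decane.
The principal characteristic group is an aldehyde (terminal –CHO), named with the suffix -al.
The numbering direction is chosen so that the aldehyde carbon is C-1 by definition.
The name is decanal.

decanal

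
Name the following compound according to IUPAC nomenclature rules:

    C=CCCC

pent-1-ene

The longest chain bearing the multiple bond is 5 carbons long (pentane).
There is one C=C double bond, indicated by the ending -ene.
Choose the numbering such that numbering from this end puts the double bond at C-1 rather than C-4.
That gives the double bond between C-1 and C-2.
The name is pent-1-ene.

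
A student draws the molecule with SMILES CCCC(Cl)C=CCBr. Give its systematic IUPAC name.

Counting along the main chain through the multiple bond gives 7 carbons: the parent is heptane.
There is one C=C double bond, indicated by the ending -ene.
Choose the numbering such that numbering from this end puts the double bond at C-2 rather than C-5.
This places the double bond between C-2 and C-3; a bromo group at C-1; a chloro group at C-4.
Prefixes are listed alphabetically: bromo, chloro.
Putting it together: 1-bromo-4-chlorohept-2-ene.

1-bromo-4-chlorohept-2-ene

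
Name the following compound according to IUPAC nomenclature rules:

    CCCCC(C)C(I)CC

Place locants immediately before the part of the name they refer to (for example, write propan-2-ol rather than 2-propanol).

The longest continuous carbon chain has 8 atoms, so the parent hydride is octane.
The numbering direction is chosen so that the substituent locant set {3,4} is lower than {5,6} at the first point of difference.
This places an iodo group at C-3; a methyl group at C-4.
The substituents are ordered alphabetically, ignoring any di-/tri- multipliers.
The name is 3-iodo-4-methyloctane.

3-iodo-4-methyloctane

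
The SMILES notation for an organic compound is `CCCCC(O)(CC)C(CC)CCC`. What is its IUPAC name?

The longest carbon chain that includes the –OH group has 9 carbons, so the parent hydride is nonane.
An alcohol (–OH) is the principal characteristic group, giving the suffix -ol.
The numbering direction is chosen so that the substituent locant set {4,5} is lower than {5,6} at the first point of difference.
That gives the hydroxyl at C-5; ethyl groups at C-4 and C-5.
Assembling the pieces gives 4,5-diethylnonan-5-ol.

4,5-diethylnonan-5-ol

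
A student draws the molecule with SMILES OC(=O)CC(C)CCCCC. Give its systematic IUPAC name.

The longest carbon chain that includes the –COOH group has 8 carbons, so the parent hydride is octane.
The principal characteristic group is a carboxylic acid (terminal –COOH), named with the suffix -oic acid.
Choose the numbering such that the carboxylic acid carbon is C-1 by definition.
That gives a methyl group at C-3.
The name is 3-methyloctanoic acid.

3-methyloctanoic acid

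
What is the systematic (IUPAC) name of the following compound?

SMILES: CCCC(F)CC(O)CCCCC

4-fluoroundecan-6-ol

The longest carbon chain that includes the –OH group has 11 carbons, so the parent hydride is undecane.
The principal characteristic group is an alcohol (–OH), named with the suffix -ol.
The numbering direction is chosen so that the substituent locant set {4} is lower than {8} at the first point of difference.
That gives the hydroxyl at C-6; a fluoro group at C-4.
Putting it together: 4-fluoroundecan-6-ol.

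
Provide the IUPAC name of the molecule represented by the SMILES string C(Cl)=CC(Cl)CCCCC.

1,3-dichlorooct-1-ene

Counting along the main chain through the multiple bond gives 8 carbons: the parent is octane.
A C=C double bond in the chain gives the infix -ene-.
The numbering direction is chosen so that numbering from this end puts the double bond at C-1 rather than C-7.
With this numbering: the double bond between C-1 and C-2; chloro groups at C-1 and C-3.
Putting it together: 1,3-dichlorooct-1-ene.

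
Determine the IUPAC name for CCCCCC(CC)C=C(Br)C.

2-bromo-4-ethylnon-2-ene

The longest chain bearing the multiple bond is 9 carbons long (nonane).
The chain contains a C=C double bond, so the unsaturation ending is -ene.
Number the chain so that numbering from this end puts the double bond at C-2 rather than C-7.
This places the double bond between C-2 and C-3; a bromo group at C-2; an ethyl group at C-4.
Substituent prefixes are cited in alphabetical order (multiplying prefixes like di-/tri- are ignored for ordering).
Assembling the pieces gives 2-bromo-4-ethylnon-2-ene.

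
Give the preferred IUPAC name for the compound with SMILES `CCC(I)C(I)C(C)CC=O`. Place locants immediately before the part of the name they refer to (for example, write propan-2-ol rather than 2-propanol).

The longest carbon chain that includes the –CHO group has 7 carbons, so the parent hydride is heptane.
The highest-priority functional group is an aldehyde (terminal –CHO), so the name ends in -al.
Number the chain so that the aldehyde carbon is C-1 by definition.
That gives iodo groups at C-4 and C-5; a methyl group at C-3.
Prefixes are listed alphabetically: iodo, methyl.
The name is 4,5-diiodo-3-methylheptanal.

4,5-diiodo-3-methylheptanal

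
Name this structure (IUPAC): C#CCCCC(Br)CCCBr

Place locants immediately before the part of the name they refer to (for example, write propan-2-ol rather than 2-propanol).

The longest carbon chain that includes the multiple bond has 9 carbons, so the parent hydride is nonane.
There is one C≡C triple bond, indicated by the ending -yne.
The numbering direction is chosen so that numbering from this end puts the triple bond at C-1 rather than C-8.
This places the triple bond between C-1 and C-2; bromo groups at C-6 and C-9.
Putting it together: 6,9-dibromonon-1-yne.

6,9-dibromonon-1-yne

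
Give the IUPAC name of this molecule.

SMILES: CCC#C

but-1-yne

The longest carbon chain that includes the multiple bond has 4 carbons, so the parent hydride is butane.
A C≡C triple bond in the chain gives the infix -yne-.
Choose the numbering such that numbering from this end puts the triple bond at C-1 rather than C-3.
With this numbering: the triple bond between C-1 and C-2.
Putting it together: but-1-yne.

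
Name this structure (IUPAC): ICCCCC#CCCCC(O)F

1-fluoro-10-iododec-5-yn-1-ol

The longest carbon chain that includes the –OH group and the multiple bond has 10 carbons, so the parent hydride is decane.
An alcohol (–OH) is the principal characteristic group, giving the suffix -ol.
The chain contains a C≡C triple bond, so the unsaturation ending is -yne.
Choose the numbering such that numbering from this end puts the hydroxyl group at C-1 rather than C-10.
With this numbering: the hydroxyl at C-1; the triple bond between C-5 and C-6; a fluoro group at C-1; an iodo group at C-10.
Substituent prefixes are cited in alphabetical order (multiplying prefixes like di-/tri- are ignored for ordering).
The name is 1-fluoro-10-iododec-5-yn-1-ol.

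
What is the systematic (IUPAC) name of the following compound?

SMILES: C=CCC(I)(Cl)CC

4-chloro-4-iodohex-1-ene

Counting along the main chain through the multiple bond gives 6 carbons: the parent is hexane.
The chain contains a C=C double bond, so the unsaturation ending is -ene.
Choose the numbering such that numbering from this end puts the double bond at C-1 rather than C-5.
That gives the double bond between C-1 and C-2; a chloro group at C-4; an iodo group at C-4.
Prefixes are listed alphabetically: chloro, iodo.
Assembling the pieces gives 4-chloro-4-iodohex-1-ene.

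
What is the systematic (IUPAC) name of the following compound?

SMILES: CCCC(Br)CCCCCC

4-bromodecane

The parent chain contains 10 carbons (decane).
Choose the numbering such that the substituent locant set {4} is lower than {7} at the first point of difference.
This places a bromo group at C-4.
The name is 4-bromodecane.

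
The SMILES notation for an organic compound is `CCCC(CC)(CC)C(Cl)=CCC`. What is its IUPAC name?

4-chloro-5,5-diethyloct-3-ene

Counting along the main chain through the multiple bond gives 8 carbons: the parent is octane.
There is one C=C double bond, indicated by the ending -ene.
Choose the numbering such that numbering from this end puts the double bond at C-3 rather than C-5.
That gives the double bond between C-3 and C-4; a chloro group at C-4; two ethyl groups at C-5.
Prefixes are listed alphabetically: chloro, ethyl.
Assembling the pieces gives 4-chloro-5,5-diethyloct-3-ene.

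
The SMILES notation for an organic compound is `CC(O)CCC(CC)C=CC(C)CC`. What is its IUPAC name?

5-ethyl-8-methyldec-6-en-2-ol

The longest chain bearing the –OH group and the multiple bond is 10 carbons long (decane).
An alcohol (–OH) is the principal characteristic group, giving the suffix -ol.
There is one C=C double bond, indicated by the ending -ene.
Number the chain so that numbering from this end puts the hydroxyl group at C-2 rather than C-9.
This places the hydroxyl at C-2; the double bond between C-6 and C-7; an ethyl group at C-5; a methyl group at C-8.
Substituent prefixes are cited in alphabetical order (multiplying prefixes like di-/tri- are ignored for ordering).
Assembling the pieces gives 5-ethyl-8-methyldec-6-en-2-ol.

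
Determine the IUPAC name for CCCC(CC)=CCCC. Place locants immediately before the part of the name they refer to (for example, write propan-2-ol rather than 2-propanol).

The longest chain bearing the multiple bond is 8 carbons long (octane).
A C=C double bond in the chain gives the infix -ene-.
The numbering direction is chosen so that the substituent locant set {4} is lower than {5} at the first point of difference.
This places the double bond between C-4 and C-5; an ethyl group at C-4.
Putting it together: 4-ethyloct-4-ene.

4-ethyloct-4-ene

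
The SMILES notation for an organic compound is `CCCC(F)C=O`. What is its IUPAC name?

The longest carbon chain that includes the –CHO group has 5 carbons, so the parent hydride is pentane.
An aldehyde (terminal –CHO) is the principal characteristic group, giving the suffix -al.
Choose the numbering such that the aldehyde carbon is C-1 by definition.
That gives a fluoro group at C-2.
Assembling the pieces gives 2-fluoropentanal.

2-fluoropentanal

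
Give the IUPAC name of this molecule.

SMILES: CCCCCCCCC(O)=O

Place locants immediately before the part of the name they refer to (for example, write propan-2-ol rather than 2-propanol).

nonanoic acid

Counting along the main chain through the –COOH group gives 9 carbons: the parent is nonane.
The highest-priority functional group is a carboxylic acid (terminal –COOH), so the name ends in -oic acid.
Number the chain so that the carboxylic acid carbon is C-1 by definition.
Putting it together: nonanoic acid.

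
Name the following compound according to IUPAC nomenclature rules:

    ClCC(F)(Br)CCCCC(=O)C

Counting along the main chain through the carbonyl gives 8 carbons: the parent is octane.
A ketone (C=O on an internal carbon) is the principal characteristic group, giving the suffix -one.
The numbering direction is chosen so that numbering from this end puts the carbonyl group at C-2 rather than C-7.
With this numbering: the carbonyl at C-2; a bromo group at C-7; a chloro group at C-8; a fluoro group at C-7.
Prefixes are listed alphabetically: bromo, chloro, fluoro.
The name is 7-bromo-8-chloro-7-fluorooctan-2-one.

7-bromo-8-chloro-7-fluorooctan-2-one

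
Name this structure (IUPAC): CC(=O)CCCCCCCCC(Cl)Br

Counting along the main chain through the carbonyl gives 11 carbons: the parent is undecane.
The principal characteristic group is a ketone (C=O on an internal carbon), named with the suffix -one.
Choose the numbering such that numbering from this end puts the carbonyl group at C-2 rather than C-10.
That gives the carbonyl at C-2; a bromo group at C-11; a chloro group at C-11.
Prefixes are listed alphabetically: bromo, chloro.
Putting it together: 11-bromo-11-chloroundecan-2-one.

11-bromo-11-chloroundecan-2-one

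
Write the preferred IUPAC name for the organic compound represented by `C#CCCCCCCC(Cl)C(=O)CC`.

The longest carbon chain that includes the carbonyl and the multiple bond has 12 carbons, so the parent hydride is dodecane.
The principal characteristic group is a ketone (C=O on an internal carbon), named with the suffix -one.
A C≡C triple bond in the chain gives the infix -yne-.
The numbering direction is chosen so that numbering from this end puts the carbonyl group at C-3 rather than C-10.
This places the carbonyl at C-3; the triple bond between C-11 and C-12; a chloro group at C-4.
Putting it together: 4-chlorododec-11-yn-3-one.

4-chlorododec-11-yn-3-one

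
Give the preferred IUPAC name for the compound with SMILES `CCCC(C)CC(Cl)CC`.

3-chloro-5-methyloctane

The longest continuous carbon chain has 8 atoms, so the parent hydride is octane.
Choose the numbering such that the substituent locant set {3,5} is lower than {4,6} at the first point of difference.
With this numbering: a chloro group at C-3; a methyl group at C-5.
Prefixes are listed alphabetically: chloro, methyl.
The name is 3-chloro-5-methyloctane.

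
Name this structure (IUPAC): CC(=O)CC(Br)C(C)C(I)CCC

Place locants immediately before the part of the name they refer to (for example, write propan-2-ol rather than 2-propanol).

4-bromo-6-iodo-5-methylnonan-2-one

The longest carbon chain that includes the carbonyl has 9 carbons, so the parent hydride is nonane.
A ketone (C=O on an internal carbon) is the principal characteristic group, giving the suffix -one.
The numbering direction is chosen so that numbering from this end puts the carbonyl group at C-2 rather than C-8.
With this numbering: the carbonyl at C-2; a bromo group at C-4; an iodo group at C-6; a methyl group at C-5.
Substituent prefixes are cited in alphabetical order (multiplying prefixes like di-/tri- are ignored for ordering).
The name is 4-bromo-6-iodo-5-methylnonan-2-one.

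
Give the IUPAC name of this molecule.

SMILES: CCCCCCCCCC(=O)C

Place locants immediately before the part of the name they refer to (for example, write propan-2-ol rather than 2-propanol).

The longest chain bearing the carbonyl is 11 carbons long (undecane).
The principal characteristic group is a ketone (C=O on an internal carbon), named with the suffix -one.
Number the chain so that numbering from this end puts the carbonyl group at C-2 rather than C-10.
That gives the carbonyl at C-2.
Assembling the pieces gives undecan-2-one.

undecan-2-one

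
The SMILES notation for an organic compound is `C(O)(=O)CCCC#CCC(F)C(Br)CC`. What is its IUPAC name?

9-bromo-8-fluoroundec-5-ynoic acid

The longest chain bearing the –COOH group and the multiple bond is 11 carbons long (undecane).
The principal characteristic group is a carboxylic acid (terminal –COOH), named with the suffix -oic acid.
A C≡C triple bond in the chain gives the infix -yne-.
Choose the numbering such that the carboxylic acid carbon is C-1 by definition.
This places the triple bond between C-5 and C-6; a bromo group at C-9; a fluoro group at C-8.
Substituent prefixes are cited in alphabetical order (multiplying prefixes like di-/tri- are ignored for ordering).
Putting it together: 9-bromo-8-fluoroundec-5-ynoic acid.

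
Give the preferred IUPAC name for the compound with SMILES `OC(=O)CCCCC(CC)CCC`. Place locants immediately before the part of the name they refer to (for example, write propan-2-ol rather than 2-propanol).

6-ethylnonanoic acid

The longest chain bearing the –COOH group is 9 carbons long (nonane).
A carboxylic acid (terminal –COOH) is the principal characteristic group, giving the suffix -oic acid.
The numbering direction is chosen so that the carboxylic acid carbon is C-1 by definition.
This places an ethyl group at C-6.
The name is 6-ethylnonanoic acid.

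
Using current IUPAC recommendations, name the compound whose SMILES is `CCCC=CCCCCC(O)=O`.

dec-6-enoic acid

The longest chain bearing the –COOH group and the multiple bond is 10 carbons long (decane).
The highest-priority functional group is a carboxylic acid (terminal –COOH), so the name ends in -oic acid.
A C=C double bond in the chain gives the infix -ene-.
The numbering direction is chosen so that the carboxylic acid carbon is C-1 by definition.
With this numbering: the double bond between C-6 and C-7.
Assembling the pieces gives dec-6-enoic acid.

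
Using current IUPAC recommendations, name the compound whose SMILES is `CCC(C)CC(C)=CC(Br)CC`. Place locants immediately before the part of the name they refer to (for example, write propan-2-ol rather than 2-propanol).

3-bromo-5,7-dimethylnon-4-ene

Counting along the main chain through the multiple bond gives 9 carbons: the parent is nonane.
The chain contains a C=C double bond, so the unsaturation ending is -ene.
Number the chain so that numbering from this end puts the double bond at C-4 rather than C-5.
That gives the double bond between C-4 and C-5; a bromo group at C-3; methyl groups at C-5 and C-7.
Prefixes are listed alphabetically: bromo, methyl.
Assembling the pieces gives 3-bromo-5,7-dimethylnon-4-ene.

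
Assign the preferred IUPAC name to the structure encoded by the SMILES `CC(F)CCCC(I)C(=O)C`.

7-fluoro-3-iodooctan-2-one

Counting along the main chain through the carbonyl gives 8 carbons: the parent is octane.
The highest-priority functional group is a ketone (C=O on an internal carbon), so the name ends in -one.
Number the chain so that numbering from this end puts the carbonyl group at C-2 rather than C-7.
This places the carbonyl at C-2; a fluoro group at C-7; an iodo group at C-3.
The substituents are ordered alphabetically, ignoring any di-/tri- multipliers.
Putting it together: 7-fluoro-3-iodooctan-2-one.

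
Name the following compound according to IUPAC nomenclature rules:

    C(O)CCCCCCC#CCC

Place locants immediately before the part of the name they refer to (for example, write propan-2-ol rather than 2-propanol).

undec-8-yn-1-ol

Counting along the main chain through the –OH group and the multiple bond gives 11 carbons: the parent is undecane.
The principal characteristic group is an alcohol (–OH), named with the suffix -ol.
The chain contains a C≡C triple bond, so the unsaturation ending is -yne.
Choose the numbering such that numbering from this end puts the hydroxyl group at C-1 rather than C-11.
That gives the hydroxyl at C-1; the triple bond between C-8 and C-9.
Putting it together: undec-8-yn-1-ol.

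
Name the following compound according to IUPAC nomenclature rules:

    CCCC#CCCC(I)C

8-iodonon-4-yne

The longest carbon chain that includes the multiple bond has 9 carbons, so the parent hydride is nonane.
A C≡C triple bond in the chain gives the infix -yne-.
The numbering direction is chosen so that numbering from this end puts the triple bond at C-4 rather than C-5.
With this numbering: the triple bond between C-4 and C-5; an iodo group at C-8.
Assembling the pieces gives 8-iodonon-4-yne.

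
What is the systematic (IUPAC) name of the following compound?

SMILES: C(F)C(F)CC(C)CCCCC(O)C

The longest carbon chain that includes the –OH group has 10 carbons, so the parent hydride is decane.
The highest-priority functional group is an alcohol (–OH), so the name ends in -ol.
Number the chain so that numbering from this end puts the hydroxyl group at C-2 rather than C-9.
With this numbering: the hydroxyl at C-2; fluoro groups at C-9 and C-10; a methyl group at C-7.
Substituent prefixes are cited in alphabetical order (multiplying prefixes like di-/tri- are ignored for ordering).
Assembling the pieces gives 9,10-difluoro-7-methyldecan-2-ol.

9,10-difluoro-7-methyldecan-2-ol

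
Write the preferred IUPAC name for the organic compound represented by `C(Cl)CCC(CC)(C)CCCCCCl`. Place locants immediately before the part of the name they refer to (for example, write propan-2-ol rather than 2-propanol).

1,9-dichloro-4-ethyl-4-methylnonane

The longest carbon chain is 9 atoms: the parent is nonane.
Choose the numbering such that the substituent locant set {1,4,4,9} is lower than {1,6,6,9} at the first point of difference.
This places chloro groups at C-1 and C-9; an ethyl group at C-4; a methyl group at C-4.
Substituent prefixes are cited in alphabetical order (multiplying prefixes like di-/tri- are ignored for ordering).
Assembling the pieces gives 1,9-dichloro-4-ethyl-4-methylnonane.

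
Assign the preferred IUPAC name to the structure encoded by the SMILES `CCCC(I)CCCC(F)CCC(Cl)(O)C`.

The longest carbon chain that includes the –OH group has 12 carbons, so the parent hydride is dodecane.
An alcohol (–OH) is the principal characteristic group, giving the suffix -ol.
Number the chain so that numbering from this end puts the hydroxyl group at C-2 rather than C-11.
That gives the hydroxyl at C-2; a chloro group at C-2; a fluoro group at C-5; an iodo group at C-9.
Substituent prefixes are cited in alphabetical order (multiplying prefixes like di-/tri- are ignored for ordering).
The name is 2-chloro-5-fluoro-9-iodododecan-2-ol.

2-chloro-5-fluoro-9-iodododecan-2-ol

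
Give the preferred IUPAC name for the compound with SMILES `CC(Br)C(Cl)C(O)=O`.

Counting along the main chain through the –COOH group gives 4 carbons: the parent is butane.
The principal characteristic group is a carboxylic acid (terminal –COOH), named with the suffix -oic acid.
The numbering direction is chosen so that the carboxylic acid carbon is C-1 by definition.
That gives a bromo group at C-3; a chloro group at C-2.
Prefixes are listed alphabetically: bromo, chloro.
The name is 3-bromo-2-chlorobutanoic acid.

3-bromo-2-chlorobutanoic acid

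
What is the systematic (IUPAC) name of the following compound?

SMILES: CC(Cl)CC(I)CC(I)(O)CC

The longest carbon chain that includes the –OH group has 8 carbons, so the parent hydride is octane.
The principal characteristic group is an alcohol (–OH), named with the suffix -ol.
Choose the numbering such that numbering from this end puts the hydroxyl group at C-3 rather than C-6.
That gives the hydroxyl at C-3; a chloro group at C-7; iodo groups at C-3 and C-5.
Substituent prefixes are cited in alphabetical order (multiplying prefixes like di-/tri- are ignored for ordering).
Assembling the pieces gives 7-chloro-3,5-diiodooctan-3-ol.

7-chloro-3,5-diiodooctan-3-ol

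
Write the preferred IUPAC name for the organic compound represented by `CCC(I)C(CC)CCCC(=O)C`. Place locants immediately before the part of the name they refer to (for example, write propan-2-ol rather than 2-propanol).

6-ethyl-7-iodononan-2-one

Counting along the main chain through the carbonyl gives 9 carbons: the parent is nonane.
A ketone (C=O on an internal carbon) is the principal characteristic group, giving the suffix -one.
The numbering direction is chosen so that numbering from this end puts the carbonyl group at C-2 rather than C-8.
This places the carbonyl at C-2; an ethyl group at C-6; an iodo group at C-7.
The substituents are ordered alphabetically, ignoring any di-/tri- multipliers.
Assembling the pieces gives 6-ethyl-7-iodononan-2-one.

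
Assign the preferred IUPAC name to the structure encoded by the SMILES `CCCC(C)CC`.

3-methylhexane

The longest carbon chain is 6 atoms: the parent is hexane.
Choose the numbering such that the substituent locant set {3} is lower than {4} at the first point of difference.
This places a methyl group at C-3.
The name is 3-methylhexane.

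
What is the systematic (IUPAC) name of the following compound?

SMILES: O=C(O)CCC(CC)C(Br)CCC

5-bromo-4-ethyloctanoic acid

Counting along the main chain through the –COOH group gives 8 carbons: the parent is octane.
A carboxylic acid (terminal –COOH) is the principal characteristic group, giving the suffix -oic acid.
Number the chain so that the carboxylic acid carbon is C-1 by definition.
That gives a bromo group at C-5; an ethyl group at C-4.
The substituents are ordered alphabetically, ignoring any di-/tri- multipliers.
Putting it together: 5-bromo-4-ethyloctanoic acid.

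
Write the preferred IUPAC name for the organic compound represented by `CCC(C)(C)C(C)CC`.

The longest carbon chain is 6 atoms: the parent is hexane.
Choose the numbering such that the substituent locant set {3,3,4} is lower than {3,4,4} at the first point of difference.
That gives methyl groups at C-3 (×2) and C-4.
The name is 3,3,4-trimethylhexane.

3,3,4-trimethylhexane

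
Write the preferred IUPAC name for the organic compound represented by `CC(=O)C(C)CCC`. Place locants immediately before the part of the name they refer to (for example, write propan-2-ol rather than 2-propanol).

3-methylhexan-2-one

The longest carbon chain that includes the carbonyl has 6 carbons, so the parent hydride is hexane.
The highest-priority functional group is a ketone (C=O on an internal carbon), so the name ends in -one.
Choose the numbering such that numbering from this end puts the carbonyl group at C-2 rather than C-5.
That gives the carbonyl at C-2; a methyl group at C-3.
Putting it together: 3-methylhexan-2-one.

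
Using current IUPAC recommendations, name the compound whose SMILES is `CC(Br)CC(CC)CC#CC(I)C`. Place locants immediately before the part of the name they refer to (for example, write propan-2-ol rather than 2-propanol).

8-bromo-6-ethyl-2-iodonon-3-yne

The longest chain bearing the multiple bond is 9 carbons long (nonane).
The chain contains a C≡C triple bond, so the unsaturation ending is -yne.
Number the chain so that numbering from this end puts the triple bond at C-3 rather than C-6.
That gives the triple bond between C-3 and C-4; a bromo group at C-8; an ethyl group at C-6; an iodo group at C-2.
Substituent prefixes are cited in alphabetical order (multiplying prefixes like di-/tri- are ignored for ordering).
Assembling the pieces gives 8-bromo-6-ethyl-2-iodonon-3-yne.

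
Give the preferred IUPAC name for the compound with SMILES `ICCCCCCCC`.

1-iodooctane

The longest continuous carbon chain has 8 atoms, so the parent hydride is octane.
The numbering direction is chosen so that the substituent locant set {1} is lower than {8} at the first point of difference.
With this numbering: an iodo group at C-1.
Putting it together: 1-iodooctane.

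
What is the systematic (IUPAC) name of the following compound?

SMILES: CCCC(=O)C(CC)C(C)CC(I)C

5-ethyl-8-iodo-6-methylnonan-4-one

The longest carbon chain that includes the carbonyl has 9 carbons, so the parent hydride is nonane.
A ketone (C=O on an internal carbon) is the principal characteristic group, giving the suffix -one.
The numbering direction is chosen so that numbering from this end puts the carbonyl group at C-4 rather than C-6.
This places the carbonyl at C-4; an ethyl group at C-5; an iodo group at C-8; a methyl group at C-6.
Prefixes are listed alphabetically: ethyl, iodo, methyl.
Putting it together: 5-ethyl-8-iodo-6-methylnonan-4-one.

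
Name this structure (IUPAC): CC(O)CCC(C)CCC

The longest carbon chain that includes the –OH group has 8 carbons, so the parent hydride is octane.
An alcohol (–OH) is the principal characteristic group, giving the suffix -ol.
Number the chain so that numbering from this end puts the hydroxyl group at C-2 rather than C-7.
With this numbering: the hydroxyl at C-2; a methyl group at C-5.
Assembling the pieces gives 5-methyloctan-2-ol.

5-methyloctan-2-ol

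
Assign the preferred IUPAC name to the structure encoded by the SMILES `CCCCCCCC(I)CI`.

1,2-diiodononane

The parent chain contains 9 carbons (nonane).
Choose the numbering such that the substituent locant set {1,2} is lower than {8,9} at the first point of difference.
That gives iodo groups at C-1 and C-2.
Putting it together: 1,2-diiodononane.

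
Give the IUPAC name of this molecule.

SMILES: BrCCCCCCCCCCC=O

11-bromoundecanal

The longest chain bearing the –CHO group is 11 carbons long (undecane).
The highest-priority functional group is an aldehyde (terminal –CHO), so the name ends in -al.
Number the chain so that the aldehyde carbon is C-1 by definition.
With this numbering: a bromo group at C-11.
Putting it together: 11-bromoundecanal.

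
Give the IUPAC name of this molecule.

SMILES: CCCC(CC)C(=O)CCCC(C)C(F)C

The longest carbon chain that includes the carbonyl has 11 carbons, so the parent hydride is undecane.
The principal characteristic group is a ketone (C=O on an internal carbon), named with the suffix -one.
The numbering direction is chosen so that numbering from this end puts the carbonyl group at C-5 rather than C-7.
That gives the carbonyl at C-5; an ethyl group at C-4; a fluoro group at C-10; a methyl group at C-9.
Prefixes are listed alphabetically: ethyl, fluoro, methyl.
The name is 4-ethyl-10-fluoro-9-methylundecan-5-one.

4-ethyl-10-fluoro-9-methylundecan-5-one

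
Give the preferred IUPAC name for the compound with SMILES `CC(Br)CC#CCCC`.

The longest carbon chain that includes the multiple bond has 8 carbons, so the parent hydride is octane.
A C≡C triple bond in the chain gives the infix -yne-.
The numbering direction is chosen so that the substituent locant set {2} is lower than {7} at the first point of difference.
That gives the triple bond between C-4 and C-5; a bromo group at C-2.
Putting it together: 2-bromooct-4-yne.

2-bromooct-4-yne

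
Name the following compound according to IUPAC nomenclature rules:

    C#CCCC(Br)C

Counting along the main chain through the multiple bond gives 6 carbons: the parent is hexane.
The chain contains a C≡C triple bond, so the unsaturation ending is -yne.
Choose the numbering such that numbering from this end puts the triple bond at C-1 rather than C-5.
With this numbering: the triple bond between C-1 and C-2; a bromo group at C-5.
The name is 5-bromohex-1-yne.

5-bromohex-1-yne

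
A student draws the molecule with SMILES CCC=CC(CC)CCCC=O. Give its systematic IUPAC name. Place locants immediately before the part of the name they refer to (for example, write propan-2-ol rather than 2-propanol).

5-ethylnon-6-enal

The longest carbon chain that includes the –CHO group and the multiple bond has 9 carbons, so the parent hydride is nonane.
An aldehyde (terminal –CHO) is the principal characteristic group, giving the suffix -al.
A C=C double bond in the chain gives the infix -ene-.
The numbering direction is chosen so that the aldehyde carbon is C-1 by definition.
This places the double bond between C-6 and C-7; an ethyl group at C-5.
The name is 5-ethylnon-6-enal.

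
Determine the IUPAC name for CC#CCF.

1-fluorobut-2-yne

Counting along the main chain through the multiple bond gives 4 carbons: the parent is butane.
A C≡C triple bond in the chain gives the infix -yne-.
The numbering direction is chosen so that the substituent locant set {1} is lower than {4} at the first point of difference.
With this numbering: the triple bond between C-2 and C-3; a fluoro group at C-1.
The name is 1-fluorobut-2-yne.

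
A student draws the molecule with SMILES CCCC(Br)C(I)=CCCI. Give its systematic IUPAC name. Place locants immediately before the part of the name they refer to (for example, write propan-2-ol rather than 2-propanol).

5-bromo-1,4-diiodooct-3-ene

The longest carbon chain that includes the multiple bond has 8 carbons, so the parent hydride is octane.
A C=C double bond in the chain gives the infix -ene-.
Number the chain so that numbering from this end puts the double bond at C-3 rather than C-5.
With this numbering: the double bond between C-3 and C-4; a bromo group at C-5; iodo groups at C-1 and C-4.
The substituents are ordered alphabetically, ignoring any di-/tri- multipliers.
The name is 5-bromo-1,4-diiodooct-3-ene.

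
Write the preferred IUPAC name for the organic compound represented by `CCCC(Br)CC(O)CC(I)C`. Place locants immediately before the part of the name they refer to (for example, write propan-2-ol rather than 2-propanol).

6-bromo-2-iodononan-4-ol

The longest carbon chain that includes the –OH group has 9 carbons, so the parent hydride is nonane.
An alcohol (–OH) is the principal characteristic group, giving the suffix -ol.
The numbering direction is chosen so that numbering from this end puts the hydroxyl group at C-4 rather than C-6.
This places the hydroxyl at C-4; a bromo group at C-6; an iodo group at C-2.
Substituent prefixes are cited in alphabetical order (multiplying prefixes like di-/tri- are ignored for ordering).
Assembling the pieces gives 6-bromo-2-iodononan-4-ol.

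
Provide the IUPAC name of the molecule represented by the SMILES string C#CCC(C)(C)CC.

The longest carbon chain that includes the multiple bond has 6 carbons, so the parent hydride is hexane.
The chain contains a C≡C triple bond, so the unsaturation ending is -yne.
Choose the numbering such that numbering from this end puts the triple bond at C-1 rather than C-5.
That gives the triple bond between C-1 and C-2; two methyl groups at C-4.
Assembling the pieces gives 4,4-dimethylhex-1-yne.

4,4-dimethylhex-1-yne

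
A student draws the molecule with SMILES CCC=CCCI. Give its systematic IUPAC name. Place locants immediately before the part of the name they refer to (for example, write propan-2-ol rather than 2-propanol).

1-iodohex-3-ene

Counting along the main chain through the multiple bond gives 6 carbons: the parent is hexane.
The chain contains a C=C double bond, so the unsaturation ending is -ene.
The numbering direction is chosen so that the substituent locant set {1} is lower than {6} at the first point of difference.
With this numbering: the double bond between C-3 and C-4; an iodo group at C-1.
Assembling the pieces gives 1-iodohex-3-ene.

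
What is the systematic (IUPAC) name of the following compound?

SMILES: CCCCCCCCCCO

decan-1-ol

The longest chain bearing the –OH group is 10 carbons long (decane).
The principal characteristic group is an alcohol (–OH), named with the suffix -ol.
Number the chain so that numbering from this end puts the hydroxyl group at C-1 rather than C-10.
That gives the hydroxyl at C-1.
The name is decan-1-ol.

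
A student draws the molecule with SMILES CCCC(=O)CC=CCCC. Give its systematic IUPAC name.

Counting along the main chain through the carbonyl and the multiple bond gives 10 carbons: the parent is decane.
The principal characteristic group is a ketone (C=O on an internal carbon), named with the suffix -one.
There is one C=C double bond, indicated by the ending -ene.
The numbering direction is chosen so that numbering from this end puts the carbonyl group at C-4 rather than C-7.
This places the carbonyl at C-4; the double bond between C-6 and C-7.
The name is dec-6-en-4-one.

dec-6-en-4-one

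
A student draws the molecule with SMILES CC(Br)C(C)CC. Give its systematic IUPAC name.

The longest carbon chain is 5 atoms: the parent is pentane.
Choose the numbering such that the substituent locant set {2,3} is lower than {3,4} at the first point of difference.
That gives a bromo group at C-2; a methyl group at C-3.
Substituent prefixes are cited in alphabetical order (multiplying prefixes like di-/tri- are ignored for ordering).
Putting it together: 2-bromo-3-methylpentane.

2-bromo-3-methylpentane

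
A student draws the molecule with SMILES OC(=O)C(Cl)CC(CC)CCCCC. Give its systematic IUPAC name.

2-chloro-4-ethylnonanoic acid

Counting along the main chain through the –COOH group gives 9 carbons: the parent is nonane.
The highest-priority functional group is a carboxylic acid (terminal –COOH), so the name ends in -oic acid.
The numbering direction is chosen so that the carboxylic acid carbon is C-1 by definition.
With this numbering: a chloro group at C-2; an ethyl group at C-4.
Prefixes are listed alphabetically: chloro, ethyl.
Putting it together: 2-chloro-4-ethylnonanoic acid.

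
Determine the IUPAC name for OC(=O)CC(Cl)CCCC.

3-chloroheptanoic acid

The longest carbon chain that includes the –COOH group has 7 carbons, so the parent hydride is heptane.
The highest-priority functional group is a carboxylic acid (terminal –COOH), so the name ends in -oic acid.
Number the chain so that the carboxylic acid carbon is C-1 by definition.
That gives a chloro group at C-3.
The name is 3-chloroheptanoic acid.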